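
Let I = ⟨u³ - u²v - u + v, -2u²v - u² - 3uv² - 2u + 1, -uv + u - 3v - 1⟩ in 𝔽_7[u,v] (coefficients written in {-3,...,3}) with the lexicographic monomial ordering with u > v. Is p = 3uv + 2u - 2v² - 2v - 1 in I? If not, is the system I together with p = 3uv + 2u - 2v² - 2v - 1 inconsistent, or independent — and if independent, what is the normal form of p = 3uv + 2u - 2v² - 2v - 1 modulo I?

First compute the reduced Gröbner basis of I by Buchberger's algorithm.
f_1 = u³ - u²v - u + v, LT = u³.
f_2 = -2u²v - u² - 3uv² - 2u + 1, LT = u²v.
f_3 = -uv + u - 3v - 1, LT = uv.

S(f_1,f_2): lcm = u³v. S = 3u³ + u²v² - u² - uv - 3u + v².
  leading term u³: subtract (3)·f_1 from 3u³ + u²v² - u² - uv - 3u + v² → u²v² + 3u²v - u² - uv + v² - 3v
  leading term u²v²: subtract (3v)·f_2 from u²v² + 3u²v - u² - uv + v² - 3v → -u²v - u² + 2uv³ - 2uv + v² + v
  leading term u²v: subtract (-3)·f_2 from -u²v - u² + 2uv³ - 2uv + v² + v → 3u² + 2uv³ - 2uv² - 2uv + u + v² + v + 3
  leading term u²: no divisor's leading term divides it; move 3u² to the remainder.
  leading term uv³: subtract (-2v²)·f_3 from 2uv³ - 2uv² - 2uv + u + v² + v + 3 → -2uv + u + v³ - v² + v + 3
  leading term uv: subtract (2)·f_3 from -2uv + u + v³ - v² + v + 3 → -u + v³ - v² - 2
  leading term u: no divisor's leading term divides it; move -u to the remainder.
  leading term v³: no divisor's leading term divides it; move v³ to the remainder.
  leading term v²: no divisor's leading term divides it; move -v² to the remainder.
  leading term 1: no divisor's leading term divides it; move -2 to the remainder.
  remainder 3u² - u + v³ - v² - 2 ≠ 0; add h_4 = 3u² - u + v³ - v² - 2 to the basis.

S(f_1,f_3): lcm = u³v. S = u³ - u²v² - 3u²v - u² - uv + v².
  leading term u³: subtract (1)·f_1 from u³ - u²v² - 3u²v - u² - uv + v² → -u²v² - 2u²v - u² - uv + u + v² - v
  leading term u²v²: subtract (-3v)·f_2 from -u²v² - 2u²v - u² - uv + u + v² - v → 2u²v - u² - 2uv³ + u + v² + 2v
  leading term u²v: subtract (-1)·f_2 from 2u²v - u² - 2uv³ + u + v² + 2v → -2u² - 2uv³ - 3uv² - u + v² + 2v + 1
  leading term u²: subtract (-3)·h_4 from -2u² - 2uv³ - 3uv² - u + v² + 2v + 1 → -2uv³ - 3uv² + 3u + 3v³ - 2v² + 2v + 2
  leading term uv³: subtract (2v²)·f_3 from -2uv³ - 3uv² + 3u + 3v³ - 2v² + 2v + 2 → 2uv² + 3u + 2v³ + 2v + 2
  leading term uv²: subtract (-2v)·f_3 from 2uv² + 3u + 2v³ + 2v + 2 → 2uv + 3u + 2v³ + v² + 2
  leading term uv: subtract (-2)·f_3 from 2uv + 3u + 2v³ + v² + 2 → -2u + 2v³ + v² + v
  leading term u: no divisor's leading term divides it; move -2u to the remainder.
  leading term v³: no divisor's leading term divides it; move 2v³ to the remainder.
  leading term v²: no divisor's leading term divides it; move v² to the remainder.
  leading term v: no divisor's leading term divides it; move v to the remainder.
  remainder -2u + 2v³ + v² + v ≠ 0; add h_5 = -2u + 2v³ + v² + v to the basis.

S(f_2,f_3): lcm = u²v. S = -2u² - 2uv² - 3uv + 3.
  leading term u²: subtract (-3)·h_4 from -2u² - 2uv² - 3uv + 3 → -2uv² - 3uv - 3u + 3v³ - 3v² - 3
  leading term uv²: subtract (2v)·f_3 from -2uv² - 3uv - 3u + 3v³ - 3v² - 3 → 2uv - 3u + 3v³ + 3v² + 2v - 3
  leading term uv: subtract (-2)·f_3 from 2uv - 3u + 3v³ + 3v² + 2v - 3 → -u + 3v³ + 3v² + 3v + 2
  leading term u: subtract (-3)·h_5 from -u + 3v³ + 3v² + 3v + 2 → 2v³ - v² - v + 2
  leading term v³: no divisor's leading term divides it; move 2v³ to the remainder.
  leading term v²: no divisor's leading term divides it; move -v² to the remainder.
  leading term v: no divisor's leading term divides it; move -v to the remainder.
  leading term 1: no divisor's leading term divides it; move 2 to the remainder.
  remainder 2v³ - v² - v + 2 ≠ 0; add h_6 = 2v³ - v² - v + 2 to the basis.

S(f_1,h_4): lcm = u³. S = -u²v - 2u² + 2uv³ - 2uv² + 2u + v.
  leading term u²v: subtract (-3)·f_2 from -u²v - 2u² + 2uv³ - 2uv² + 2u + v → 2u² + 2uv³ + 3uv² + 3u + v + 3
  leading term u²: subtract (3)·h_4 from 2u² + 2uv³ + 3uv² + 3u + v + 3 → 2uv³ + 3uv² - u - 3v³ + 3v² + v + 2
  leading term uv³: subtract (-2v²)·f_3 from 2uv³ + 3uv² - u - 3v³ + 3v² + v + 2 → -2uv² - u - 2v³ + v² + v + 2
  leading term uv²: subtract (2v)·f_3 from -2uv² - u - 2v³ + v² + v + 2 → -2uv - u - 2v³ + 3v + 2
  leading term uv: subtract (2)·f_3 from -2uv - u - 2v³ + 3v + 2 → -3u - 2v³ + 2v - 3
  leading term u: subtract (-2)·h_5 from -3u - 2v³ + 2v - 3 → 2v³ + 2v² - 3v - 3
  leading term v³: subtract (1)·h_6 from 2v³ + 2v² - 3v - 3 → 3v² - 2v + 2
  leading term v²: no divisor's leading term divides it; move 3v² to the remainder.
  leading term v: no divisor's leading term divides it; move -2v to the remainder.
  leading term 1: no divisor's leading term divides it; move 2 to the remainder.
  remainder 3v² - 2v + 2 ≠ 0; add h_7 = 3v² - 2v + 2 to the basis.

S(f_2,h_4): lcm = u²v. S = -3u² - 2uv² - 2uv + u + 2v⁴ - 2v³ + 3v + 3.
  leading term u²: subtract (-1)·h_4 from -3u² - 2uv² - 2uv + u + 2v⁴ - 2v³ + 3v + 3 → -2uv² - 2uv + 2v⁴ - v³ - v² + 3v + 1
  leading term uv²: subtract (2v)·f_3 from -2uv² - 2uv + 2v⁴ - v³ - v² + 3v + 1 → 3uv + 2v⁴ - v³ - 2v² - 2v + 1
  leading term uv: subtract (-3)·f_3 from 3uv + 2v⁴ - v³ - 2v² - 2v + 1 → 3u + 2v⁴ - v³ - 2v² + 3v - 2
  leading term u: subtract (2)·h_5 from 3u + 2v⁴ - v³ - 2v² + 3v - 2 → 2v⁴ + 2v³ + 3v² + v - 2
  leading term v⁴: subtract (v)·h_6 from 2v⁴ + 2v³ + 3v² + v - 2 → 3v³ - 3v² - v - 2
  leading term v³: subtract (-2)·h_6 from 3v³ - 3v² - v - 2 → 2v² - 3v + 2
  leading term v²: subtract (3)·h_7 from 2v² - 3v + 2 → 3v + 3
  leading term v: no divisor's leading term divides it; move 3v to the remainder.
  leading term 1: no divisor's leading term divides it; move 3 to the remainder.
  remainder 3v + 3 ≠ 0; add h_8 = 3v + 3 to the basis.

The other S-polynomials (S(f_3,h_4), S(f_1,h_5), S(f_2,h_5), S(f_3,h_5), S(h_4,h_5), S(f_1,h_6), S(f_2,h_6), S(f_3,h_6), S(h_4,h_6), S(h_5,h_6), S(f_1,h_7), S(f_2,h_7), S(f_3,h_7), S(h_4,h_7), S(h_5,h_7), S(h_6,h_7), S(f_1,h_8), S(f_2,h_8), S(f_3,h_8), S(h_4,h_8), S(h_5,h_8), S(h_6,h_8), S(h_7,h_8)) all reduce to 0 modulo the current basis, so we have a Gröbner basis.
Inter-reduce: drop elements whose leading term is divisible by another's, tail-reduce, and make monic.
Reduced Gröbner basis: {u + 1, v + 1}.
Label its elements g_1 = u + 1, g_2 = v + 1.

Reduce p = 3uv + 2u - 2v² - 2v - 1 modulo G:
  leading term uv: subtract (3v)·g_1 from 3uv + 2u - 2v² - 2v - 1 → 2u - 2v² + 2v - 1
  leading term u: subtract (2)·g_1 from 2u - 2v² + 2v - 1 → -2v² + 2v - 3
  leading term v²: subtract (-2v)·g_2 from -2v² + 2v - 3 → -3v - 3
  leading term v: subtract (-3)·g_2 from -3v - 3 → 0
  normal form = 0.
Since the normal form is 0, p ∈ I.

The remainder on division by a Gröbner basis is unique — it is the normal form.

3uv + 2u - 2v² - 2v - 1 lies in I (it reduces to 0).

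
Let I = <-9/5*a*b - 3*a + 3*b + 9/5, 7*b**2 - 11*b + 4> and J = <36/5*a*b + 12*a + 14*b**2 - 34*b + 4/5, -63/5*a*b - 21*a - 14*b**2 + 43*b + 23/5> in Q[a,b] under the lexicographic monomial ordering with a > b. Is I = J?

Yes, the ideals are equal.

For a fixed monomial order, each ideal has a unique reduced Gröbner basis; comparing bases decides equality.
Buchberger on the first generating set:
f_1 = -9/5*a*b - 3*a + 3*b + 9/5, LT = a*b.
f_2 = 7*b**2 - 11*b + 4, LT = b**2.

S(f_1,f_2): lcm = a*b**2. S = 68/21*a*b - 4/7*a - 5/3*b**2 - b.
  leading term a*b: subtract (-340/189)·f_1 from 68/21*a*b - 4/7*a - 5/3*b**2 - b → -376/63*a - 5/3*b**2 + 277/63*b + 68/21
  leading term a: no divisor's leading term divides it; move -376/63*a to the remainder.
  leading term b**2: subtract (-5/21)·f_2 from -5/3*b**2 + 277/63*b + 68/21 → 16/9*b + 88/21
  leading term b: no divisor's leading term divides it; move 16/9*b to the remainder.
  leading term 1: no divisor's leading term divides it; move 88/21 to the remainder.
  remainder -376/63*a + 16/9*b + 88/21 ≠ 0; add g_3 = -376/63*a + 16/9*b + 88/21 to the basis.

The other S-polynomials (S(f_1,g_3), S(f_2,g_3)) all reduce to 0 modulo the current basis, so we have a Gröbner basis.
Inter-reduce: drop elements whose leading term is divisible by another's, tail-reduce, and make monic.
Reduced Gröbner basis: {a - 14/47*b - 33/47, b**2 - 11/7*b + 4/7}.

Buchberger on the second generating set:
h_1 = 36/5*a*b + 12*a + 14*b**2 - 34*b + 4/5, LT = a*b.
h_2 = -63/5*a*b - 21*a - 14*b**2 + 43*b + 23/5, LT = a*b.

S(h_1,h_2): lcm = a*b. S = 5/6*b**2 - 55/42*b + 10/21.
  leading term b**2: no divisor's leading term divides it; move 5/6*b**2 to the remainder.
  leading term b: no divisor's leading term divides it; move -55/42*b to the remainder.
  leading term 1: no divisor's leading term divides it; move 10/21 to the remainder.
  remainder 5/6*b**2 - 55/42*b + 10/21 ≠ 0; add k_3 = 5/6*b**2 - 55/42*b + 10/21 to the basis.

S(h_1,k_3): lcm = a*b**2. S = 68/21*a*b - 4/7*a + 35/18*b**3 - 85/18*b**2 + 1/9*b.
  leading term a*b: subtract (85/189)·h_1 from 68/21*a*b - 4/7*a + 35/18*b**3 - 85/18*b**2 + 1/9*b → -376/63*a + 35/18*b**3 - 595/54*b**2 + 2911/189*b - 68/189
  leading term a: no divisor's leading term divides it; move -376/63*a to the remainder.
  leading term b**3: subtract (7/3*b)·k_3 from 35/18*b**3 - 595/54*b**2 + 2911/189*b - 68/189 → -215/27*b**2 + 2701/189*b - 68/189
  leading term b**2: subtract (-86/9)·k_3 from -215/27*b**2 + 2701/189*b - 68/189 → 16/9*b + 88/21
  leading term b: no divisor's leading term divides it; move 16/9*b to the remainder.
  leading term 1: no divisor's leading term divides it; move 88/21 to the remainder.
  remainder -376/63*a + 16/9*b + 88/21 ≠ 0; add k_4 = -376/63*a + 16/9*b + 88/21 to the basis.

The other S-polynomials (S(h_2,k_3), S(h_1,k_4), S(h_2,k_4), S(k_3,k_4)) all reduce to 0 modulo the current basis, so we have a Gröbner basis.
Inter-reduce: drop elements whose leading term is divisible by another's, tail-reduce, and make monic.
Reduced Gröbner basis: {a - 14/47*b - 33/47, b**2 - 11/7*b + 4/7}.

These coincide, so the ideals are equal.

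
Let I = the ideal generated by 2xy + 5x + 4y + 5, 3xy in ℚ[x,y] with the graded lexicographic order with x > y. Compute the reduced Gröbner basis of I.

G = {y² + 5/4y, x + ⅘y + 1}

f_1 = 2xy + 5x + 4y + 5, LT = xy.
f_2 = 3xy, LT = xy.

S(f_1,f_2): lcm = xy. S = 5/2x + 2y + 5/2.
  reduce S modulo (f_1, f_2):
  remainder 5/2x + 2y + 5/2 ≠ 0; add g_3 = 5/2x + 2y + 5/2 to the basis.

S(f_1,g_3): lcm = xy. S = -⅘y² + 5/2x + y + 5/2.
  reduce S modulo (f_1, f_2, g_3):
  remainder -⅘y² - y ≠ 0; add g_4 = -⅘y² - y to the basis.

The other S-polynomials (S(f_2,g_3), S(f_1,g_4), S(f_2,g_4), S(g_3,g_4)) all reduce to 0 modulo the current basis, so we have a Gröbner basis.
Inter-reduce: drop elements whose leading term is divisible by another's, tail-reduce, and make monic.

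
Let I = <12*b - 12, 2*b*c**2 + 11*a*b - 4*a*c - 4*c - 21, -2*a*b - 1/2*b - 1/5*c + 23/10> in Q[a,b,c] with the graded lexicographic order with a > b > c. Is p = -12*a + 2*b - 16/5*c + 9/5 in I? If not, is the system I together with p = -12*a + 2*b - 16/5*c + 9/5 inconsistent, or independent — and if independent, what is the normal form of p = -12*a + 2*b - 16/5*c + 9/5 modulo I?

First compute the reduced Gröbner basis of I by Buchberger's algorithm.
f_1 = 12*b - 12, LT = b.
f_2 = 2*b*c**2 + 11*a*b - 4*a*c - 4*c - 21, LT = b*c**2.
f_3 = -2*a*b - 1/2*b - 1/5*c + 23/10, LT = a*b.

S(f_1,f_2): lcm = b*c**2. S = -11/2*a*b + 2*a*c - c**2 + 2*c + 21/2.
  leading term a*b: subtract (-11/24*a)·f_1 from -11/2*a*b + 2*a*c - c**2 + 2*c + 21/2 → 2*a*c - c**2 - 11/2*a + 2*c + 21/2
  leading term a*c: no divisor's leading term divides it; move 2*a*c to the remainder.
  leading term c**2: no divisor's leading term divides it; move -c**2 to the remainder.
  leading term a: no divisor's leading term divides it; move -11/2*a to the remainder.
  leading term c: no divisor's leading term divides it; move 2*c to the remainder.
  leading term 1: no divisor's leading term divides it; move 21/2 to the remainder.
  remainder 2*a*c - c**2 - 11/2*a + 2*c + 21/2 ≠ 0; add h_4 = 2*a*c - c**2 - 11/2*a + 2*c + 21/2 to the basis.

S(f_1,f_3): lcm = a*b. S = -a - 1/4*b - 1/10*c + 23/20.
  leading term a: no divisor's leading term divides it; move -a to the remainder.
  leading term b: subtract (-1/48)·f_1 from -1/4*b - 1/10*c + 23/20 → -1/10*c + 9/10
  leading term c: no divisor's leading term divides it; move -1/10*c to the remainder.
  leading term 1: no divisor's leading term divides it; move 9/10 to the remainder.
  remainder -a - 1/10*c + 9/10 ≠ 0; add h_5 = -a - 1/10*c + 9/10 to the basis.

S(f_2,f_3): lcm = a*b*c**2. S = 11/2*a**2*b - 2*a**2*c - 1/4*b*c**2 - 1/10*c**3 - 2*a*c + 23/20*c**2 - 21/2*a.
  leading term a**2*b: subtract (11/24*a**2)·f_1 from 11/2*a**2*b - 2*a**2*c - 1/4*b*c**2 - 1/10*c**3 - 2*a*c + 23/20*c**2 - 21/2*a → -2*a**2*c - 1/4*b*c**2 - 1/10*c**3 + 11/2*a**2 - 2*a*c + 23/20*c**2 - 21/2*a
  leading term a**2*c: subtract (-a)·h_4 from -2*a**2*c - 1/4*b*c**2 - 1/10*c**3 + 11/2*a**2 - 2*a*c + 23/20*c**2 - 21/2*a → -a*c**2 - 1/4*b*c**2 - 1/10*c**3 + 23/20*c**2
  leading term a*c**2: subtract (-1/2*c)·h_4 from -a*c**2 - 1/4*b*c**2 - 1/10*c**3 + 23/20*c**2 → -1/4*b*c**2 - 3/5*c**3 - 11/4*a*c + 43/20*c**2 + 21/4*c
  leading term b*c**2: subtract (-1/48*c**2)·f_1 from -1/4*b*c**2 - 3/5*c**3 - 11/4*a*c + 43/20*c**2 + 21/4*c → -3/5*c**3 - 11/4*a*c + 19/10*c**2 + 21/4*c
  leading term c**3: no divisor's leading term divides it; move -3/5*c**3 to the remainder.
  leading term a*c: subtract (-11/8)·h_4 from -11/4*a*c + 19/10*c**2 + 21/4*c → 21/40*c**2 - 121/16*a + 8*c + 231/16
  leading term c**2: no divisor's leading term divides it; move 21/40*c**2 to the remainder.
  leading term a: subtract (121/16)·h_5 from -121/16*a + 8*c + 231/16 → 1401/160*c + 1221/160
  leading term c: no divisor's leading term divides it; move 1401/160*c to the remainder.
  leading term 1: no divisor's leading term divides it; move 1221/160 to the remainder.
  remainder -3/5*c**3 + 21/40*c**2 + 1401/160*c + 1221/160 ≠ 0; add h_6 = -3/5*c**3 + 21/40*c**2 + 1401/160*c + 1221/160 to the basis.

S(f_3,h_4): lcm = a*b*c. S = 1/2*b*c**2 + 11/4*a*b - 3/4*b*c + 1/10*c**2 - 21/4*b - 23/20*c.
  leading term b*c**2: subtract (1/24*c**2)·f_1 from 1/2*b*c**2 + 11/4*a*b - 3/4*b*c + 1/10*c**2 - 21/4*b - 23/20*c → 11/4*a*b - 3/4*b*c + 3/5*c**2 - 21/4*b - 23/20*c
  leading term a*b: subtract (11/48*a)·f_1 from 11/4*a*b - 3/4*b*c + 3/5*c**2 - 21/4*b - 23/20*c → -3/4*b*c + 3/5*c**2 + 11/4*a - 21/4*b - 23/20*c
  leading term b*c: subtract (-1/16*c)·f_1 from -3/4*b*c + 3/5*c**2 + 11/4*a - 21/4*b - 23/20*c → 3/5*c**2 + 11/4*a - 21/4*b - 19/10*c
  leading term c**2: no divisor's leading term divides it; move 3/5*c**2 to the remainder.
  leading term a: subtract (-11/4)·h_5 from 11/4*a - 21/4*b - 19/10*c → -21/4*b - 87/40*c + 99/40
  leading term b: subtract (-7/16)·f_1 from -21/4*b - 87/40*c + 99/40 → -87/40*c - 111/40
  leading term c: no divisor's leading term divides it; move -87/40*c to the remainder.
  leading term 1: no divisor's leading term divides it; move -111/40 to the remainder.
  remainder 3/5*c**2 - 87/40*c - 111/40 ≠ 0; add h_7 = 3/5*c**2 - 87/40*c - 111/40 to the basis.

The other S-polynomials (S(f_1,h_4), S(f_2,h_4), S(f_1,h_5), S(f_2,h_5), S(f_3,h_5), S(h_4,h_5), S(f_1,h_6), S(f_2,h_6), S(f_3,h_6), S(h_4,h_6), S(h_5,h_6), S(f_1,h_7), S(f_2,h_7), S(f_3,h_7), S(h_4,h_7), S(h_5,h_7), S(h_6,h_7)) all reduce to 0 modulo the current basis, so we have a Gröbner basis.
Inter-reduce: drop elements whose leading term is divisible by another's, tail-reduce, and make monic.
Reduced Gröbner basis: {c**2 - 29/8*c - 37/8, a + 1/10*c - 9/10, b - 1}.
Label its elements g_1 = c**2 - 29/8*c - 37/8, g_2 = a + 1/10*c - 9/10, g_3 = b - 1.

Reduce p = -12*a + 2*b - 16/5*c + 9/5 modulo G:
  leading term a: subtract (-12)·g_2 from -12*a + 2*b - 16/5*c + 9/5 → 2*b - 2*c - 9
  leading term b: subtract (2)·g_3 from 2*b - 2*c - 9 → -2*c - 7
  leading term c: no divisor's leading term divides it; move -2*c to the remainder.
  leading term 1: no divisor's leading term divides it; move -7 to the remainder.
  normal form = -2*c - 7.
The normal form is nonzero, so p ∉ I. Since p minus its normal form lies in I, I + (p) = I + (r) where r = -2*c - 7; decide whether this ideal is the whole ring.
Run Buchberger on G together with r (pairs among the g_i already reduce to 0 since G is a Gröbner basis):
g_1 = c**2 - 29/8*c - 37/8, LT = c**2.
g_2 = a + 1/10*c - 9/10, LT = a.
g_3 = b - 1, LT = b.
r = -2*c - 7, LT = c.

S(g_1,r): lcm = c**2. S = -57/8*c - 37/8.
  leading term c: subtract (57/16)·r from -57/8*c - 37/8 → 325/16
  leading term 1: no divisor's leading term divides it; move 325/16 to the remainder.
  remainder 325/16 ≠ 0; add m_5 = 325/16 to the basis.

The other S-polynomials (S(g_1,g_2), S(g_1,g_3), S(g_2,g_3), S(g_2,r), S(g_3,r), S(g_1,m_5), S(g_2,m_5), S(g_3,m_5), S(r,m_5)) all reduce to 0 modulo the current basis, so we have a Gröbner basis.
Inter-reduce: drop elements whose leading term is divisible by another's, tail-reduce, and make monic.
Reduced Gröbner basis: {1}.
The reduced Gröbner basis of I + (p) is {1}: the ideal is the whole ring, so the enlarged system has no common solution — adjoining p is inconsistent.

Adjoining -12*a + 2*b - 16/5*c + 9/5 makes the ideal the whole ring: the system is inconsistent.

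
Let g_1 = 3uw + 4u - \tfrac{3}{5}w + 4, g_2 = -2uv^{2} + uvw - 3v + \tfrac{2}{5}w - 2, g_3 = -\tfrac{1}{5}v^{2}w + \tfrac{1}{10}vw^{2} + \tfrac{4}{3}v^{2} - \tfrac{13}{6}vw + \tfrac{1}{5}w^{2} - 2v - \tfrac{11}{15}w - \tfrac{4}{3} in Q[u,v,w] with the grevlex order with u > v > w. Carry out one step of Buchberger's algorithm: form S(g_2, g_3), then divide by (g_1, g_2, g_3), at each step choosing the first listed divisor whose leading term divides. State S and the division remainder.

S(g_2, g_3) = \tfrac{20}{3}uv^{2} - \tfrac{65}{6}uvw + uw^{2} - 10uv - \tfrac{11}{3}uw + \tfrac{3}{2}vw - \tfrac{1}{5}w^{2} - \tfrac{20}{3}u + w; remainder on division = 0.

lcm(LM(g_2), LM(g_3)) = uv^{2}w.
S = (lcm/LT(g_2))·g_2 − (lcm/LT(g_3))·g_3 = \tfrac{20}{3}uv^{2} - \tfrac{65}{6}uvw + uw^{2} - 10uv - \tfrac{11}{3}uw + \tfrac{3}{2}vw - \tfrac{1}{5}w^{2} - \tfrac{20}{3}u + w.
Reduce S modulo (g_1, g_2, g_3) in that order:
  leading term uv^{2}: subtract (-\tfrac{10}{3})·g_2 from \tfrac{20}{3}uv^{2} - \tfrac{65}{6}uvw + uw^{2} - 10uv - \tfrac{11}{3}uw + \tfrac{3}{2}vw - \tfrac{1}{5}w^{2} - \tfrac{20}{3}u + w → -\tfrac{15}{2}uvw + uw^{2} - 10uv - \tfrac{11}{3}uw + \tfrac{3}{2}vw - \tfrac{1}{5}w^{2} - \tfrac{20}{3}u - 10v + \tfrac{7}{3}w - \tfrac{20}{3}
  leading term uvw: subtract (-\tfrac{5}{2}v)·g_1 from -\tfrac{15}{2}uvw + uw^{2} - 10uv - \tfrac{11}{3}uw + \tfrac{3}{2}vw - \tfrac{1}{5}w^{2} - \tfrac{20}{3}u - 10v + \tfrac{7}{3}w - \tfrac{20}{3} → uw^{2} - \tfrac{11}{3}uw - \tfrac{1}{5}w^{2} - \tfrac{20}{3}u + \tfrac{7}{3}w - \tfrac{20}{3}
  leading term uw^{2}: subtract (\tfrac{1}{3}w)·g_1 from uw^{2} - \tfrac{11}{3}uw - \tfrac{1}{5}w^{2} - \tfrac{20}{3}u + \tfrac{7}{3}w - \tfrac{20}{3} → -5uw - \tfrac{20}{3}u + w - \tfrac{20}{3}
  leading term uw: subtract (-\tfrac{5}{3})·g_1 from -5uw - \tfrac{20}{3}u + w - \tfrac{20}{3} → 0
The remainder is 0, so this S-polynomial contributes no new basis element.
An S-polynomial is built so that the two leading terms cancel; whether anything survives reduction is exactly the Gröbner-basis criterion.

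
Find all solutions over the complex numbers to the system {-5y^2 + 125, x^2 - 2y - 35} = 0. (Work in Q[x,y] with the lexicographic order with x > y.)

Compute a lex Gröbner basis by Buchberger's algorithm.
f_1 = -5y^2 + 125, LT = y^2.
f_2 = x^2 - 2y - 35, LT = x^2.

The S-polynomials (S(f_1,f_2)) all reduce to 0 modulo the current basis, so we have a Gröbner basis.
Inter-reduce: drop elements whose leading term is divisible by another's, tail-reduce, and make monic.
Reduced Gröbner basis: {x^2 - 2y - 35, y^2 - 25}.

A lex Gröbner basis eliminates variables successively. Here y^2 - 25 depends only on y, with roots {-5, 5}; lifting each root through the earlier basis elements recovers the full solutions.
  y = -5: the earlier basis element becomes x^2 - 25 = 0, giving x = -5, 5 — points (-5, -5), (5, -5).
  y = 5: the earlier basis element becomes x^2 - 45 = 0, giving x = -3*sqrt(5), 3*sqrt(5) — points (-3*sqrt(5), 5), (3*sqrt(5), 5).
Substituting each solution back into the original system confirms all equations vanish.

{(-5, -5), (5, -5), (-3*sqrt(5), 5), (3*sqrt(5), 5)}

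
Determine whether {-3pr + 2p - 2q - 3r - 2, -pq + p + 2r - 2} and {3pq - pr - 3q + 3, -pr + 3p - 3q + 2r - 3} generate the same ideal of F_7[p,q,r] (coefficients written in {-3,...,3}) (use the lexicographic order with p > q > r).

Two ideals are equal iff their reduced Gröbner bases coincide (the reduced basis is unique for a fixed ordering).
Buchberger on the first generating set:
f_1 = -3pr + 2p - 2q - 3r - 2, LT = pr.
f_2 = -pq + p + 2r - 2, LT = pq.

S(f_1,f_2): lcm = pqr. S = -3pq + pr + 3q^2 + qr + 3q + 2r^2 - 2r.
  leading term pq: subtract (3)·f_2 from -3pq + pr + 3q^2 + qr + 3q + 2r^2 - 2r → pr - 3p + 3q^2 + qr + 3q + 2r^2 - r - 1
  leading term pr: subtract (2)·f_1 from pr - 3p + 3q^2 + qr + 3q + 2r^2 - r - 1 → 3q^2 + qr + 2r^2 - 2r + 3
  leading term q^2: no divisor's leading term divides it; move 3q^2 to the remainder.
  leading term qr: no divisor's leading term divides it; move qr to the remainder.
  leading term r^2: no divisor's leading term divides it; move 2r^2 to the remainder.
  leading term r: no divisor's leading term divides it; move -2r to the remainder.
  leading term 1: no divisor's leading term divides it; move 3 to the remainder.
  remainder 3q^2 + qr + 2r^2 - 2r + 3 ≠ 0; add g_3 = 3q^2 + qr + 2r^2 - 2r + 3 to the basis.

S(f_1,g_3): leading monomials are coprime, so the S-polynomial reduces to 0 (Buchberger's first criterion).
S(f_2,g_3): lcm = pq^2. S = 2pqr - pq - 3pr^2 + 3pr - p - 2qr + 2q.
  leading term pqr: subtract (-3q)·f_1 from 2pqr - pq - 3pr^2 + 3pr - p - 2qr + 2q → -2pq - 3pr^2 + 3pr - p + q^2 + 3qr + 3q
  leading term pq: subtract (2)·f_2 from -2pq - 3pr^2 + 3pr - p + q^2 + 3qr + 3q → -3pr^2 + 3pr - 3p + q^2 + 3qr + 3q + 3r - 3
  leading term pr^2: subtract (r)·f_1 from -3pr^2 + 3pr - 3p + q^2 + 3qr + 3q + 3r - 3 → pr - 3p + q^2 - 2qr + 3q + 3r^2 - 2r - 3
  leading term pr: subtract (2)·f_1 from pr - 3p + q^2 - 2qr + 3q + 3r^2 - 2r - 3 → q^2 - 2qr + 3r^2 - 3r + 1
  leading term q^2: subtract (-2)·g_3 from q^2 - 2qr + 3r^2 - 3r + 1 → 0
  remainder 0.

Every S-polynomial of the final basis reduces to 0, so we have a Gröbner basis.
Inter-reduce: drop elements whose leading term is divisible by another's, tail-reduce, and make monic.
Reduced Gröbner basis: {pq - p - 2r + 2, pr - 3p + 3q + r + 3, q^2 - 2qr + 3r^2 - 3r + 1}.

Buchberger on the second generating set:
h_1 = 3pq - pr - 3q + 3, LT = pq.
h_2 = -pr + 3p - 3q + 2r - 3, LT = pr.

S(h_1,h_2): lcm = pqr. S = 3pq + 2pr^2 - 3q^2 + qr - 3q + r.
  leading term pq: subtract (1)·h_1 from 3pq + 2pr^2 - 3q^2 + qr - 3q + r → 2pr^2 + pr - 3q^2 + qr + r - 3
  leading term pr^2: subtract (-2r)·h_2 from 2pr^2 + pr - 3q^2 + qr + r - 3 → -3q^2 + 2qr - 3r^2 + 2r - 3
  leading term q^2: no divisor's leading term divides it; move -3q^2 to the remainder.
  leading term qr: no divisor's leading term divides it; move 2qr to the remainder.
  leading term r^2: no divisor's leading term divides it; move -3r^2 to the remainder.
  leading term r: no divisor's leading term divides it; move 2r to the remainder.
  leading term 1: no divisor's leading term divides it; move -3 to the remainder.
  remainder -3q^2 + 2qr - 3r^2 + 2r - 3 ≠ 0; add k_3 = -3q^2 + 2qr - 3r^2 + 2r - 3 to the basis.

S(h_1,k_3): lcm = pq^2. S = -2pqr - pr^2 + 3pr - p - q^2 + q.
  leading term pqr: subtract (-3r)·h_1 from -2pqr - pr^2 + 3pr - p - q^2 + q → 3pr^2 + 3pr - p - q^2 - 2qr + q + 2r
  leading term pr^2: subtract (-3r)·h_2 from 3pr^2 + 3pr - p - q^2 - 2qr + q + 2r → -2pr - p - q^2 + 3qr + q - r^2
  leading term pr: subtract (2)·h_2 from -2pr - p - q^2 + 3qr + q - r^2 → -q^2 + 3qr - r^2 + 3r - 1
  leading term q^2: subtract (-2)·k_3 from -q^2 + 3qr - r^2 + 3r - 1 → 0
  remainder 0.

S(h_2,k_3): leading monomials are coprime, so the S-polynomial reduces to 0 (Buchberger's first criterion).
Every S-polynomial of the final basis reduces to 0, so we have a Gröbner basis.
Inter-reduce: drop elements whose leading term is divisible by another's, tail-reduce, and make monic.
Reduced Gröbner basis: {pq - p - 3r + 2, pr - 3p + 3q - 2r + 3, q^2 - 3qr + r^2 - 3r + 1}.

These differ, so the ideals are not equal.

No, the ideals differ.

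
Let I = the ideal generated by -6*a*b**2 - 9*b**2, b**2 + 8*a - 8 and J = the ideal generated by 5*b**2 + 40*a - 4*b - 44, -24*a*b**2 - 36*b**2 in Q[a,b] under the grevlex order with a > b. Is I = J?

Equality of ideals is decidable: compute both reduced Gröbner bases (unique for the ordering) and check whether they agree.
Buchberger on the first generating set:
f_1 = -6*a*b**2 - 9*b**2, LT = a*b**2.
f_2 = b**2 + 8*a - 8, LT = b**2.

S(f_1,f_2): lcm = a*b**2. S = -8*a**2 + 3/2*b**2 + 8*a.
  leading term a**2: no divisor's leading term divides it; move -8*a**2 to the remainder.
  leading term b**2: subtract (3/2)·f_2 from 3/2*b**2 + 8*a → -4*a + 12
  leading term a: no divisor's leading term divides it; move -4*a to the remainder.
  leading term 1: no divisor's leading term divides it; move 12 to the remainder.
  remainder -8*a**2 - 4*a + 12 ≠ 0; add g_3 = -8*a**2 - 4*a + 12 to the basis.

The other S-polynomials (S(f_1,g_3), S(f_2,g_3)) all reduce to 0 modulo the current basis, so we have a Gröbner basis.
Inter-reduce: drop elements whose leading term is divisible by another's, tail-reduce, and make monic.
Reduced Gröbner basis: {a**2 + 1/2*a - 3/2, b**2 + 8*a - 8}.

Buchberger on the second generating set:
h_1 = 5*b**2 + 40*a - 4*b - 44, LT = b**2.
h_2 = -24*a*b**2 - 36*b**2, LT = a*b**2.

S(h_1,h_2): lcm = a*b**2. S = 8*a**2 - 4/5*a*b - 3/2*b**2 - 44/5*a.
  leading term a**2: no divisor's leading term divides it; move 8*a**2 to the remainder.
  leading term a*b: no divisor's leading term divides it; move -4/5*a*b to the remainder.
  leading term b**2: subtract (-3/10)·h_1 from -3/2*b**2 - 44/5*a → 16/5*a - 6/5*b - 66/5
  leading term a: no divisor's leading term divides it; move 16/5*a to the remainder.
  leading term b: no divisor's leading term divides it; move -6/5*b to the remainder.
  leading term 1: no divisor's leading term divides it; move -66/5 to the remainder.
  remainder 8*a**2 - 4/5*a*b + 16/5*a - 6/5*b - 66/5 ≠ 0; add k_3 = 8*a**2 - 4/5*a*b + 16/5*a - 6/5*b - 66/5 to the basis.

The other S-polynomials (S(h_1,k_3), S(h_2,k_3)) all reduce to 0 modulo the current basis, so we have a Gröbner basis.
Inter-reduce: drop elements whose leading term is divisible by another's, tail-reduce, and make monic.
Reduced Gröbner basis: {a**2 - 1/10*a*b + 2/5*a - 3/20*b - 33/20, b**2 + 8*a - 4/5*b - 44/5}.

The bases are distinct; the ideals are different.

No, the ideals differ.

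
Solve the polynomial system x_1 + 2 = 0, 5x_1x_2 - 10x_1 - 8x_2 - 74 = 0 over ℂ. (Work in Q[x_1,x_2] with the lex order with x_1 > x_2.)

Compute a lex Gröbner basis by Buchberger's algorithm.
f_1 = x_1 + 2, LT = x_1.
f_2 = 5x_1x_2 - 10x_1 - 8x_2 - 74, LT = x_1x_2.

S(f_1,f_2): lcm = x_1x_2. S = 2x_1 + \tfrac{18}{5}x_2 + \tfrac{74}{5}.
  leading term x_1: subtract (2)·f_1 from 2x_1 + \tfrac{18}{5}x_2 + \tfrac{74}{5} → \tfrac{18}{5}x_2 + \tfrac{54}{5}
  leading term x_2: no divisor's leading term divides it; move \tfrac{18}{5}x_2 to the remainder.
  leading term 1: no divisor's leading term divides it; move \tfrac{54}{5} to the remainder.
  remainder \tfrac{18}{5}x_2 + \tfrac{54}{5} ≠ 0; add h_3 = \tfrac{18}{5}x_2 + \tfrac{54}{5} to the basis.

The other S-polynomials (S(f_1,h_3), S(f_2,h_3)) all reduce to 0 modulo the current basis, so we have a Gröbner basis.
Inter-reduce: drop elements whose leading term is divisible by another's, tail-reduce, and make monic.
Reduced Gröbner basis: {x_1 + 2, x_2 + 3}.

Since the basis is lex-ordered, x_2 + 3 is univariate in x_2. Its roots are {-3}. Back-substituting each root into the other basis elements fixes the other coordinates.
  x_2 = -3: the earlier basis element becomes x_1 + 2 = 0, giving x_1 = -2 — point (-2, -3).

{(-2, -3)}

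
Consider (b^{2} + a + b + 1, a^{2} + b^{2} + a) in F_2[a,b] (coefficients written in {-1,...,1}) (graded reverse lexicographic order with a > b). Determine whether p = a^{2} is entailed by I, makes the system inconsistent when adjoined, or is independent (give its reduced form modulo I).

First compute the reduced Gröbner basis of I by Buchberger's algorithm.
f_1 = b^{2} + a + b + 1, LT = b^{2}.
f_2 = a^{2} + b^{2} + a, LT = a^{2}.

S(f_1,f_2): leading monomials are coprime, so the S-polynomial reduces to 0 (Buchberger's first criterion).
Every S-polynomial of the final basis reduces to 0, so we have a Gröbner basis.
Inter-reduce: drop elements whose leading term is divisible by another's, tail-reduce, and make monic.
Reduced Gröbner basis: {a^{2} + b + 1, b^{2} + a + b + 1}.
Label its elements g_1 = a^{2} + b + 1, g_2 = b^{2} + a + b + 1.

Reduce p = a^{2} modulo G:
  leading term a^{2}: subtract (1)·g_1 from a^{2} → b + 1
  leading term b: no divisor's leading term divides it; move b to the remainder.
  leading term 1: no divisor's leading term divides it; move 1 to the remainder.
  normal form = b + 1.
The normal form is nonzero, so p ∉ I. Since p minus its normal form lies in I, I + (p) = I + (r) where r = b + 1; decide whether this ideal is the whole ring.
Run Buchberger on G together with r (pairs among the g_i already reduce to 0 since G is a Gröbner basis):
g_1 = a^{2} + b + 1, LT = a^{2}.
g_2 = b^{2} + a + b + 1, LT = b^{2}.
r = b + 1, LT = b.

S(g_1,g_2): leading monomials are coprime, so the S-polynomial reduces to 0 (Buchberger's first criterion).
S(g_1,r): leading monomials are coprime, so the S-polynomial reduces to 0 (Buchberger's first criterion).
S(g_2,r): lcm = b^{2}. S = a + 1.
  leading term a: no divisor's leading term divides it; move a to the remainder.
  leading term 1: no divisor's leading term divides it; move 1 to the remainder.
  remainder a + 1 ≠ 0; add m_4 = a + 1 to the basis.

S(g_1,m_4): lcm = a^{2}. S = a + b + 1.
  leading term a: subtract (1)·m_4 from a + b + 1 → b
  leading term b: subtract (1)·r from b → 1
  leading term 1: no divisor's leading term divides it; move 1 to the remainder.
  remainder 1 ≠ 0; add m_5 = 1 to the basis.

S(g_2,m_4): leading monomials are coprime, so the S-polynomial reduces to 0 (Buchberger's first criterion).
S(r,m_4): leading monomials are coprime, so the S-polynomial reduces to 0 (Buchberger's first criterion).
S(g_1,m_5): leading monomials are coprime, so the S-polynomial reduces to 0 (Buchberger's first criterion).
S(g_2,m_5): leading monomials are coprime, so the S-polynomial reduces to 0 (Buchberger's first criterion).
S(r,m_5): leading monomials are coprime, so the S-polynomial reduces to 0 (Buchberger's first criterion).
S(m_4,m_5): leading monomials are coprime, so the S-polynomial reduces to 0 (Buchberger's first criterion).
Every S-polynomial of the final basis reduces to 0, so we have a Gröbner basis.
Inter-reduce: drop elements whose leading term is divisible by another's, tail-reduce, and make monic.
Reduced Gröbner basis: {1}.
The reduced Gröbner basis of I + (p) is {1}: the ideal is the whole ring, so the enlarged system has no common solution — adjoining p is inconsistent.

Adjoining a^{2} makes the ideal the whole ring: the system is inconsistent.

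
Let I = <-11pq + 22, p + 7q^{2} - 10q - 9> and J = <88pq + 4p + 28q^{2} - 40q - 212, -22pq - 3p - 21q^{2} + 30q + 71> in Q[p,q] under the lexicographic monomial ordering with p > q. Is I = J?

Equality of ideals is decidable: compute both reduced Gröbner bases (unique for the ordering) and check whether they agree.
Buchberger on the first generating set:
f_1 = -11pq + 22, LT = pq.
f_2 = p + 7q^{2} - 10q - 9, LT = p.

S(f_1,f_2): lcm = pq. S = -7q^{3} + 10q^{2} + 9q - 2.
  reduce S modulo (f_1, f_2):
  remainder -7q^{3} + 10q^{2} + 9q - 2 ≠ 0; add g_3 = -7q^{3} + 10q^{2} + 9q - 2 to the basis.

The other S-polynomials (S(f_1,g_3), S(f_2,g_3)) all reduce to 0 modulo the current basis, so we have a Gröbner basis.
Inter-reduce: drop elements whose leading term is divisible by another's, tail-reduce, and make monic.
Reduced Gröbner basis: {p + 7q^{2} - 10q - 9, q^{3} - \tfrac{10}{7}q^{2} - \tfrac{9}{7}q + \tfrac{2}{7}}.

Buchberger on the second generating set:
h_1 = 88pq + 4p + 28q^{2} - 40q - 212, LT = pq.
h_2 = -22pq - 3p - 21q^{2} + 30q + 71, LT = pq.

S(h_1,h_2): lcm = pq. S = -\tfrac{1}{11}p - \tfrac{7}{11}q^{2} + \tfrac{10}{11}q + \tfrac{9}{11}.
  reduce S modulo (h_1, h_2):
  remainder -\tfrac{1}{11}p - \tfrac{7}{11}q^{2} + \tfrac{10}{11}q + \tfrac{9}{11} ≠ 0; add k_3 = -\tfrac{1}{11}p - \tfrac{7}{11}q^{2} + \tfrac{10}{11}q + \tfrac{9}{11} to the basis.

S(h_1,k_3): lcm = pq. S = \tfrac{1}{22}p - 7q^{3} + \tfrac{227}{22}q^{2} + \tfrac{94}{11}q - \tfrac{53}{22}.
  reduce S modulo (h_1, h_2, k_3):
  remainder -7q^{3} + 10q^{2} + 9q - 2 ≠ 0; add k_4 = -7q^{3} + 10q^{2} + 9q - 2 to the basis.

The other S-polynomials (S(h_2,k_3), S(h_1,k_4), S(h_2,k_4), S(k_3,k_4)) all reduce to 0 modulo the current basis, so we have a Gröbner basis.
Inter-reduce: drop elements whose leading term is divisible by another's, tail-reduce, and make monic.
Reduced Gröbner basis: {p + 7q^{2} - 10q - 9, q^{3} - \tfrac{10}{7}q^{2} - \tfrac{9}{7}q + \tfrac{2}{7}}.

The two bases agree; hence the ideals are identical.

Yes, the ideals are equal.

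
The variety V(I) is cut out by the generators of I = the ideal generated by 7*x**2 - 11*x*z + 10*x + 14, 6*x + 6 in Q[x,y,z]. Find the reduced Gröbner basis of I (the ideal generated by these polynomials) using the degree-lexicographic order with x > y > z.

G = {x + 1, z + 1}

This is the nonlinear analogue of row-reducing a linear system.

f_1 = 7*x**2 - 11*x*z + 10*x + 14, LT = x**2.
f_2 = 6*x + 6, LT = x.

S(f_1,f_2): lcm = x**2. S = -11/7*x*z + 3/7*x + 2.
  leading term x*z: subtract (-11/42*z)·f_2 from -11/7*x*z + 3/7*x + 2 → 3/7*x + 11/7*z + 2
  leading term x: subtract (1/14)·f_2 from 3/7*x + 11/7*z + 2 → 11/7*z + 11/7
  leading term z: no divisor's leading term divides it; move 11/7*z to the remainder.
  leading term 1: no divisor's leading term divides it; move 11/7 to the remainder.
  remainder 11/7*z + 11/7 ≠ 0; add g_3 = 11/7*z + 11/7 to the basis.

S(f_1,g_3): leading monomials are coprime, so the S-polynomial reduces to 0 (Buchberger's first criterion).
S(f_2,g_3): leading monomials are coprime, so the S-polynomial reduces to 0 (Buchberger's first criterion).
Every S-polynomial of the final basis reduces to 0, so we have a Gröbner basis.
Inter-reduce: drop elements whose leading term is divisible by another's, tail-reduce, and make monic.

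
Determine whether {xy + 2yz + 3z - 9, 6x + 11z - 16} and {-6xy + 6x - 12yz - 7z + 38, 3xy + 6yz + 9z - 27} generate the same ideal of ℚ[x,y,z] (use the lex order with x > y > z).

Equality of ideals is decidable: compute both reduced Gröbner bases (unique for the ordering) and check whether they agree.
Buchberger on the first generating set:
f_1 = xy + 2yz + 3z - 9, LT = xy.
f_2 = 6x + 11z - 16, LT = x.

S(f_1,f_2): lcm = xy. S = ⅙yz + 8/3y + 3z - 9.
  leading term yz: no divisor's leading term divides it; move ⅙yz to the remainder.
  leading term y: no divisor's leading term divides it; move 8/3y to the remainder.
  leading term z: no divisor's leading term divides it; move 3z to the remainder.
  leading term 1: no divisor's leading term divides it; move -9 to the remainder.
  remainder ⅙yz + 8/3y + 3z - 9 ≠ 0; add g_3 = ⅙yz + 8/3y + 3z - 9 to the basis.

The other S-polynomials (S(f_1,g_3), S(f_2,g_3)) all reduce to 0 modulo the current basis, so we have a Gröbner basis.
Inter-reduce: drop elements whose leading term is divisible by another's, tail-reduce, and make monic.
Reduced Gröbner basis: {x + 11/6z - 8/3, yz + 16y + 18z - 54}.

Buchberger on the second generating set:
h_1 = -6xy + 6x - 12yz - 7z + 38, LT = xy.
h_2 = 3xy + 6yz + 9z - 27, LT = xy.

S(h_1,h_2): lcm = xy. S = -x - 11/6z + 8/3.
  leading term x: no divisor's leading term divides it; move -x to the remainder.
  leading term z: no divisor's leading term divides it; move -11/6z to the remainder.
  leading term 1: no divisor's leading term divides it; move 8/3 to the remainder.
  remainder -x - 11/6z + 8/3 ≠ 0; add k_3 = -x - 11/6z + 8/3 to the basis.

S(h_1,k_3): lcm = xy. S = -x + ⅙yz + 8/3y + 7/6z - 19/3.
  leading term x: subtract (1)·k_3 from -x + ⅙yz + 8/3y + 7/6z - 19/3 → ⅙yz + 8/3y + 3z - 9
  leading term yz: no divisor's leading term divides it; move ⅙yz to the remainder.
  leading term y: no divisor's leading term divides it; move 8/3y to the remainder.
  leading term z: no divisor's leading term divides it; move 3z to the remainder.
  leading term 1: no divisor's leading term divides it; move -9 to the remainder.
  remainder ⅙yz + 8/3y + 3z - 9 ≠ 0; add k_4 = ⅙yz + 8/3y + 3z - 9 to the basis.

The other S-polynomials (S(h_2,k_3), S(h_1,k_4), S(h_2,k_4), S(k_3,k_4)) all reduce to 0 modulo the current basis, so we have a Gröbner basis.
Inter-reduce: drop elements whose leading term is divisible by another's, tail-reduce, and make monic.
Reduced Gröbner basis: {x + 11/6z - 8/3, yz + 16y + 18z - 54}.

These coincide, so the ideals are equal.
The same test decides containment: I ⊆ J iff every generator of I reduces to 0 modulo a Gröbner basis of J.

Yes, the ideals are equal.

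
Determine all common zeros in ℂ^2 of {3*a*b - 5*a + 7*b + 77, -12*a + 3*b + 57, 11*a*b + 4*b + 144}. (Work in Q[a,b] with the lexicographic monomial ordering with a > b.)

{(4, -3)}

Compute a lex Gröbner basis by Buchberger's algorithm.
f_1 = 3*a*b - 5*a + 7*b + 77, LT = a*b.
f_2 = -12*a + 3*b + 57, LT = a.
f_3 = 11*a*b + 4*b + 144, LT = a*b.

S(f_1,f_2): lcm = a*b. S = -5/3*a + 1/4*b**2 + 85/12*b + 77/3.
  reduce S modulo (f_1, f_2, f_3):
  remainder 1/4*b**2 + 20/3*b + 71/4 ≠ 0; add h_4 = 1/4*b**2 + 20/3*b + 71/4 to the basis.

S(f_1,f_3): lcm = a*b. S = -5/3*a + 65/33*b + 415/33.
  reduce S modulo (f_1, f_2, f_3, h_4):
  remainder 205/132*b + 205/44 ≠ 0; add h_5 = 205/132*b + 205/44 to the basis.

The other S-polynomials (S(f_2,f_3), S(f_1,h_4), S(f_2,h_4), S(f_3,h_4), S(f_1,h_5), S(f_2,h_5), S(f_3,h_5), S(h_4,h_5)) all reduce to 0 modulo the current basis, so we have a Gröbner basis.
Inter-reduce: drop elements whose leading term is divisible by another's, tail-reduce, and make monic.
Reduced Gröbner basis: {a - 4, b + 3}.

Since the basis is lex-ordered, b + 3 is univariate in b. Its roots are {-3}. Back-substituting each root into the other basis elements fixes the other coordinates.
  b = -3: the earlier basis element becomes a - 4 = 0, giving a = 4 — point (4, -3).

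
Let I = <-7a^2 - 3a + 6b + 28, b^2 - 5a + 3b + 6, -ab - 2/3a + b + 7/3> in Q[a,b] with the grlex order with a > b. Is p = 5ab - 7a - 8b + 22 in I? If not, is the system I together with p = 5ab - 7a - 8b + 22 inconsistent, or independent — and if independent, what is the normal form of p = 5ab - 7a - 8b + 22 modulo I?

First compute the reduced Gröbner basis of I by Buchberger's algorithm.
f_1 = -7a^2 - 3a + 6b + 28, LT = a^2.
f_2 = b^2 - 5a + 3b + 6, LT = b^2.
f_3 = -ab - 2/3a + b + 7/3, LT = ab.

S(f_1,f_3): lcm = a^2b. S = -2/3a^2 + 10/7ab - 6/7b^2 + 7/3a - 4b.
  leading term a^2: subtract (2/21)·f_1 from -2/3a^2 + 10/7ab - 6/7b^2 + 7/3a - 4b → 10/7ab - 6/7b^2 + 55/21a - 32/7b - 8/3
  leading term ab: subtract (-10/7)·f_3 from 10/7ab - 6/7b^2 + 55/21a - 32/7b - 8/3 → -6/7b^2 + 5/3a - 22/7b + 2/3
  leading term b^2: subtract (-6/7)·f_2 from -6/7b^2 + 5/3a - 22/7b + 2/3 → -55/21a - 4/7b + 122/21
  leading term a: no divisor's leading term divides it; move -55/21a to the remainder.
  leading term b: no divisor's leading term divides it; move -4/7b to the remainder.
  leading term 1: no divisor's leading term divides it; move 122/21 to the remainder.
  remainder -55/21a - 4/7b + 122/21 ≠ 0; add h_4 = -55/21a - 4/7b + 122/21 to the basis.

S(f_2,f_3): lcm = ab^2. S = -5a^2 + 7/3ab + b^2 + 6a + 7/3b.
  leading term a^2: subtract (5/7)·f_1 from -5a^2 + 7/3ab + b^2 + 6a + 7/3b → 7/3ab + b^2 + 57/7a - 41/21b - 20
  leading term ab: subtract (-7/3)·f_3 from 7/3ab + b^2 + 57/7a - 41/21b - 20 → b^2 + 415/63a + 8/21b - 131/9
  leading term b^2: subtract (1)·f_2 from b^2 + 415/63a + 8/21b - 131/9 → 730/63a - 55/21b - 185/9
  leading term a: subtract (-146/33)·h_4 from 730/63a - 55/21b - 185/9 → -1189/231b + 1189/231
  leading term b: no divisor's leading term divides it; move -1189/231b to the remainder.
  leading term 1: no divisor's leading term divides it; move 1189/231 to the remainder.
  remainder -1189/231b + 1189/231 ≠ 0; add h_5 = -1189/231b + 1189/231 to the basis.

The other S-polynomials (S(f_1,f_2), S(f_1,h_4), S(f_2,h_4), S(f_3,h_4), S(f_1,h_5), S(f_2,h_5), S(f_3,h_5), S(h_4,h_5)) all reduce to 0 modulo the current basis, so we have a Gröbner basis.
Inter-reduce: drop elements whose leading term is divisible by another's, tail-reduce, and make monic.
Reduced Gröbner basis: {a - 2, b - 1}.
Label its elements g_1 = a - 2, g_2 = b - 1.

Reduce p = 5ab - 7a - 8b + 22 modulo G:
  leading term ab: subtract (5b)·g_1 from 5ab - 7a - 8b + 22 → -7a + 2b + 22
  leading term a: subtract (-7)·g_1 from -7a + 2b + 22 → 2b + 8
  leading term b: subtract (2)·g_2 from 2b + 8 → 10
  leading term 1: no divisor's leading term divides it; move 10 to the remainder.
  normal form = 10.
The normal form is nonzero, so p ∉ I. Since p minus its normal form lies in I, I + (p) = I + (r) where r = 10; decide whether this ideal is the whole ring.
Here r = 10 is a nonzero constant, hence a unit: 1 ∈ I + (p), the Gröbner basis of I + (p) is {1}, and the enlarged system has no common solution — adjoining p is inconsistent.

Adjoining 5ab - 7a - 8b + 22 makes the ideal the whole ring: the system is inconsistent.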